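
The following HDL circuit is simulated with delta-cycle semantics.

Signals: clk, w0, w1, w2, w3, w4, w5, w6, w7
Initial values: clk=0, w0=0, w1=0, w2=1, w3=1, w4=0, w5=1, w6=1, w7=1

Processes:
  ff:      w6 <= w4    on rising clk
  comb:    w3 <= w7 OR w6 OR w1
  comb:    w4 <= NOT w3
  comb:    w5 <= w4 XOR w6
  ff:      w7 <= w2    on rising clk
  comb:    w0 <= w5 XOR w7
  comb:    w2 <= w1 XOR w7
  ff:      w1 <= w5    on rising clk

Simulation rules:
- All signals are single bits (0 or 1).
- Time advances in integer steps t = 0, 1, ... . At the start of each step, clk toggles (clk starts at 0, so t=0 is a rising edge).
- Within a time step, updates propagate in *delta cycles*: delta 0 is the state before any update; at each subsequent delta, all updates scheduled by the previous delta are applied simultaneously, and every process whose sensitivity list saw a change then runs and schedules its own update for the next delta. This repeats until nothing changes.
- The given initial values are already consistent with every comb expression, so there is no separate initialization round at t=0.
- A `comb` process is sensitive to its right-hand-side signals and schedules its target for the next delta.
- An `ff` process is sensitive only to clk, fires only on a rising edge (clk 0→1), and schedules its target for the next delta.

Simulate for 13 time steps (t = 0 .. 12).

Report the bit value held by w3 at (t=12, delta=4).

t0.Δ0 w5=1 clk=0 w4=0 w7=1 w6=1 w3=1 w1=0 w2=1 w0=0
t0.Δ1 w5=1 clk=1 w4=0 w7=1 w6=1 w3=1 w1=0 w2=1 w0=0
t0.Δ2 w5=1 clk=1 w4=0 w7=1 w6=0 w3=1 w1=1 w2=1 w0=0
t0.Δ3 w5=0 clk=1 w4=0 w7=1 w6=0 w3=1 w1=1 w2=0 w0=0
t0.Δ4 w5=0 clk=1 w4=0 w7=1 w6=0 w3=1 w1=1 w2=0 w0=1
t1.Δ0 w5=0 clk=1 w4=0 w7=1 w6=0 w3=1 w1=1 w2=0 w0=1
t1.Δ1 w5=0 clk=0 w4=0 w7=1 w6=0 w3=1 w1=1 w2=0 w0=1
t2.Δ0 w5=0 clk=0 w4=0 w7=1 w6=0 w3=1 w1=1 w2=0 w0=1
t2.Δ1 w5=0 clk=1 w4=0 w7=1 w6=0 w3=1 w1=1 w2=0 w0=1
t2.Δ2 w5=0 clk=1 w4=0 w7=0 w6=0 w3=1 w1=0 w2=0 w0=1
t2.Δ3 w5=0 clk=1 w4=0 w7=0 w6=0 w3=0 w1=0 w2=0 w0=0
t2.Δ4 w5=0 clk=1 w4=1 w7=0 w6=0 w3=0 w1=0 w2=0 w0=0
t2.Δ5 w5=1 clk=1 w4=1 w7=0 w6=0 w3=0 w1=0 w2=0 w0=0
t2.Δ6 w5=1 clk=1 w4=1 w7=0 w6=0 w3=0 w1=0 w2=0 w0=1
t3.Δ0 w5=1 clk=1 w4=1 w7=0 w6=0 w3=0 w1=0 w2=0 w0=1
t3.Δ1 w5=1 clk=0 w4=1 w7=0 w6=0 w3=0 w1=0 w2=0 w0=1
t4.Δ0 w5=1 clk=0 w4=1 w7=0 w6=0 w3=0 w1=0 w2=0 w0=1
t4.Δ1 w5=1 clk=1 w4=1 w7=0 w6=0 w3=0 w1=0 w2=0 w0=1
t4.Δ2 w5=1 clk=1 w4=1 w7=0 w6=1 w3=0 w1=1 w2=0 w0=1
t4.Δ3 w5=0 clk=1 w4=1 w7=0 w6=1 w3=1 w1=1 w2=1 w0=1
t4.Δ4 w5=0 clk=1 w4=0 w7=0 w6=1 w3=1 w1=1 w2=1 w0=0
t4.Δ5 w5=1 clk=1 w4=0 w7=0 w6=1 w3=1 w1=1 w2=1 w0=0
t4.Δ6 w5=1 clk=1 w4=0 w7=0 w6=1 w3=1 w1=1 w2=1 w0=1
t5.Δ0 w5=1 clk=1 w4=0 w7=0 w6=1 w3=1 w1=1 w2=1 w0=1
t5.Δ1 w5=1 clk=0 w4=0 w7=0 w6=1 w3=1 w1=1 w2=1 w0=1
t6.Δ0 w5=1 clk=0 w4=0 w7=0 w6=1 w3=1 w1=1 w2=1 w0=1
t6.Δ1 w5=1 clk=1 w4=0 w7=0 w6=1 w3=1 w1=1 w2=1 w0=1
t6.Δ2 w5=1 clk=1 w4=0 w7=1 w6=0 w3=1 w1=1 w2=1 w0=1
t6.Δ3 w5=0 clk=1 w4=0 w7=1 w6=0 w3=1 w1=1 w2=0 w0=0
t6.Δ4 w5=0 clk=1 w4=0 w7=1 w6=0 w3=1 w1=1 w2=0 w0=1
t7.Δ0 w5=0 clk=1 w4=0 w7=1 w6=0 w3=1 w1=1 w2=0 w0=1
t7.Δ1 w5=0 clk=0 w4=0 w7=1 w6=0 w3=1 w1=1 w2=0 w0=1
t8.Δ0 w5=0 clk=0 w4=0 w7=1 w6=0 w3=1 w1=1 w2=0 w0=1
t8.Δ1 w5=0 clk=1 w4=0 w7=1 w6=0 w3=1 w1=1 w2=0 w0=1
t8.Δ2 w5=0 clk=1 w4=0 w7=0 w6=0 w3=1 w1=0 w2=0 w0=1
t8.Δ3 w5=0 clk=1 w4=0 w7=0 w6=0 w3=0 w1=0 w2=0 w0=0
t8.Δ4 w5=0 clk=1 w4=1 w7=0 w6=0 w3=0 w1=0 w2=0 w0=0
t8.Δ5 w5=1 clk=1 w4=1 w7=0 w6=0 w3=0 w1=0 w2=0 w0=0
t8.Δ6 w5=1 clk=1 w4=1 w7=0 w6=0 w3=0 w1=0 w2=0 w0=1
t9.Δ0 w5=1 clk=1 w4=1 w7=0 w6=0 w3=0 w1=0 w2=0 w0=1
t9.Δ1 w5=1 clk=0 w4=1 w7=0 w6=0 w3=0 w1=0 w2=0 w0=1
t10.Δ0 w5=1 clk=0 w4=1 w7=0 w6=0 w3=0 w1=0 w2=0 w0=1
t10.Δ1 w5=1 clk=1 w4=1 w7=0 w6=0 w3=0 w1=0 w2=0 w0=1
t10.Δ2 w5=1 clk=1 w4=1 w7=0 w6=1 w3=0 w1=1 w2=0 w0=1
t10.Δ3 w5=0 clk=1 w4=1 w7=0 w6=1 w3=1 w1=1 w2=1 w0=1
t10.Δ4 w5=0 clk=1 w4=0 w7=0 w6=1 w3=1 w1=1 w2=1 w0=0
t10.Δ5 w5=1 clk=1 w4=0 w7=0 w6=1 w3=1 w1=1 w2=1 w0=0
t10.Δ6 w5=1 clk=1 w4=0 w7=0 w6=1 w3=1 w1=1 w2=1 w0=1
t11.Δ0 w5=1 clk=1 w4=0 w7=0 w6=1 w3=1 w1=1 w2=1 w0=1
t11.Δ1 w5=1 clk=0 w4=0 w7=0 w6=1 w3=1 w1=1 w2=1 w0=1
t12.Δ0 w5=1 clk=0 w4=0 w7=0 w6=1 w3=1 w1=1 w2=1 w0=1
t12.Δ1 w5=1 clk=1 w4=0 w7=0 w6=1 w3=1 w1=1 w2=1 w0=1
t12.Δ2 w5=1 clk=1 w4=0 w7=1 w6=0 w3=1 w1=1 w2=1 w0=1
t12.Δ3 w5=0 clk=1 w4=0 w7=1 w6=0 w3=1 w1=1 w2=0 w0=0
t12.Δ4 w5=0 clk=1 w4=0 w7=1 w6=0 w3=1 w1=1 w2=0 w0=1

1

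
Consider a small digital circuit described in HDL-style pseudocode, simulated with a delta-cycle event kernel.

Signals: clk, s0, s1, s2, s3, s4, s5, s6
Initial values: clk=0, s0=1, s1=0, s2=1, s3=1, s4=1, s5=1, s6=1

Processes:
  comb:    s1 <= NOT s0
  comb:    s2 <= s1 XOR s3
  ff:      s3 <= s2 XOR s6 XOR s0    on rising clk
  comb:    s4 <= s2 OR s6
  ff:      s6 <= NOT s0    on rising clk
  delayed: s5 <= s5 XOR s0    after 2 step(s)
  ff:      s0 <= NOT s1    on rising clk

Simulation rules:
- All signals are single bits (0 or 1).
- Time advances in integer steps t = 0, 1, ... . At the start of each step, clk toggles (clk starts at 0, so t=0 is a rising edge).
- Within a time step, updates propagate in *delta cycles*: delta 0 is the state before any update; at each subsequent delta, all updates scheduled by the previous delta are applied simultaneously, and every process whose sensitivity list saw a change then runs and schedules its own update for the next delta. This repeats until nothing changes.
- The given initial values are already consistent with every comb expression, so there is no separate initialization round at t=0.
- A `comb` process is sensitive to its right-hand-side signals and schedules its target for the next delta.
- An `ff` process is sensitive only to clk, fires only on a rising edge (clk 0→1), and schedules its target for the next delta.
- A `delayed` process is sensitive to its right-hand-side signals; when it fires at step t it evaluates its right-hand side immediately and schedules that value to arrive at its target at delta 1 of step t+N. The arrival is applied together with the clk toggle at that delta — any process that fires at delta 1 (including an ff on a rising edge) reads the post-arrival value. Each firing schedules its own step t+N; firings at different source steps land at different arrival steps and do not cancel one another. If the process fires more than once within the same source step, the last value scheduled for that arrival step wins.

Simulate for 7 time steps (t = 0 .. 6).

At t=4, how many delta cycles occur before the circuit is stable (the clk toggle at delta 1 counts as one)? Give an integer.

4

[bits: s4,s5,s0,clk,s1,s2,s6,s3]
t=0: Δ0=11100111 Δ1=11110111 Δ2=11110101 | 2Δ
t=1: Δ0=11110101 Δ1=11100101 | 1Δ
t=2: Δ0=11100101 Δ1=11110101 Δ2=11110100 Δ3=11110000 Δ4=01110000 | 4Δ
t=3: Δ0=01110000 Δ1=01100000 | 1Δ
t=4: Δ0=01100000 Δ1=01110000 Δ2=01110001 Δ3=01110101 Δ4=11110101 | 4Δ
t=5: Δ0=11110101 Δ1=11100101 | 1Δ
t=6: Δ0=11100101 Δ1=11110101 Δ2=11110100 Δ3=11110000 Δ4=01110000 | 4Δ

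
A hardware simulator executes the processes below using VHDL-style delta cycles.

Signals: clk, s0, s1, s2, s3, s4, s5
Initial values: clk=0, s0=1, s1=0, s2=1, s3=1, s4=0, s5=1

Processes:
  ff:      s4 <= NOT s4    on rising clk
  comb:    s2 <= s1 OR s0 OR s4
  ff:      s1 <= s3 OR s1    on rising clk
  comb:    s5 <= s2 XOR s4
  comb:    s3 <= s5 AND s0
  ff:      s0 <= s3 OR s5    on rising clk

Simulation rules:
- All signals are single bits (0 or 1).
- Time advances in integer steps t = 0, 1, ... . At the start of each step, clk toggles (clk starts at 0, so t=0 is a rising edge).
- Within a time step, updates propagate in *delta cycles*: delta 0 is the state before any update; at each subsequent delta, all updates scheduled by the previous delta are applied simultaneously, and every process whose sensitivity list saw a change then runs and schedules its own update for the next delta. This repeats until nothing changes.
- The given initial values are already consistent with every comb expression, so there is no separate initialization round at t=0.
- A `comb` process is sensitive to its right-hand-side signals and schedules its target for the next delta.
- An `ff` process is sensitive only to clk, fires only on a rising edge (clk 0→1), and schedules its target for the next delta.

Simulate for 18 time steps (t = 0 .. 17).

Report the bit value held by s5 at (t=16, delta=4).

t=0 Δ0: clk=0 s3=1 s2=1 s0=1 s5=1 s1=0 s4=0
  Δ1: clk:0→1
  Δ2: s1:0→1, s4:0→1
  Δ3: s5:1→0
  Δ4: s3:1→0
  (4Δ to stable)
t=1 Δ0: clk=1 s3=0 s2=1 s0=1 s5=0 s1=1 s4=1
  Δ1: clk:1→0
  (1Δ to stable)
t=2 Δ0: clk=0 s3=0 s2=1 s0=1 s5=0 s1=1 s4=1
  Δ1: clk:0→1
  Δ2: s0:1→0, s4:1→0
  Δ3: s5:0→1
  (3Δ to stable)
t=3 Δ0: clk=1 s3=0 s2=1 s0=0 s5=1 s1=1 s4=0
  Δ1: clk:1→0
  (1Δ to stable)
t=4 Δ0: clk=0 s3=0 s2=1 s0=0 s5=1 s1=1 s4=0
  Δ1: clk:0→1
  Δ2: s0:0→1, s4:0→1
  Δ3: s3:0→1, s5:1→0
  Δ4: s3:1→0
  (4Δ to stable)
t=5 Δ0: clk=1 s3=0 s2=1 s0=1 s5=0 s1=1 s4=1
  Δ1: clk:1→0
  (1Δ to stable)
t=6 Δ0: clk=0 s3=0 s2=1 s0=1 s5=0 s1=1 s4=1
  Δ1: clk:0→1
  Δ2: s0:1→0, s4:1→0
  Δ3: s5:0→1
  (3Δ to stable)
t=7 Δ0: clk=1 s3=0 s2=1 s0=0 s5=1 s1=1 s4=0
  Δ1: clk:1→0
  (1Δ to stable)
t=8 Δ0: clk=0 s3=0 s2=1 s0=0 s5=1 s1=1 s4=0
  Δ1: clk:0→1
  Δ2: s0:0→1, s4:0→1
  Δ3: s3:0→1, s5:1→0
  Δ4: s3:1→0
  (4Δ to stable)
t=9 Δ0: clk=1 s3=0 s2=1 s0=1 s5=0 s1=1 s4=1
  Δ1: clk:1→0
  (1Δ to stable)
t=10 Δ0: clk=0 s3=0 s2=1 s0=1 s5=0 s1=1 s4=1
  Δ1: clk:0→1
  Δ2: s0:1→0, s4:1→0
  Δ3: s5:0→1
  (3Δ to stable)
t=11 Δ0: clk=1 s3=0 s2=1 s0=0 s5=1 s1=1 s4=0
  Δ1: clk:1→0
  (1Δ to stable)
t=12 Δ0: clk=0 s3=0 s2=1 s0=0 s5=1 s1=1 s4=0
  Δ1: clk:0→1
  Δ2: s0:0→1, s4:0→1
  Δ3: s3:0→1, s5:1→0
  Δ4: s3:1→0
  (4Δ to stable)
t=13 Δ0: clk=1 s3=0 s2=1 s0=1 s5=0 s1=1 s4=1
  Δ1: clk:1→0
  (1Δ to stable)
t=14 Δ0: clk=0 s3=0 s2=1 s0=1 s5=0 s1=1 s4=1
  Δ1: clk:0→1
  Δ2: s0:1→0, s4:1→0
  Δ3: s5:0→1
  (3Δ to stable)
t=15 Δ0: clk=1 s3=0 s2=1 s0=0 s5=1 s1=1 s4=0
  Δ1: clk:1→0
  (1Δ to stable)
t=16 Δ0: clk=0 s3=0 s2=1 s0=0 s5=1 s1=1 s4=0
  Δ1: clk:0→1
  Δ2: s0:0→1, s4:0→1
  Δ3: s3:0→1, s5:1→0
  Δ4: s3:1→0
  (4Δ to stable)
t=17 Δ0: clk=1 s3=0 s2=1 s0=1 s5=0 s1=1 s4=1
  Δ1: clk:1→0
  (1Δ to stable)

0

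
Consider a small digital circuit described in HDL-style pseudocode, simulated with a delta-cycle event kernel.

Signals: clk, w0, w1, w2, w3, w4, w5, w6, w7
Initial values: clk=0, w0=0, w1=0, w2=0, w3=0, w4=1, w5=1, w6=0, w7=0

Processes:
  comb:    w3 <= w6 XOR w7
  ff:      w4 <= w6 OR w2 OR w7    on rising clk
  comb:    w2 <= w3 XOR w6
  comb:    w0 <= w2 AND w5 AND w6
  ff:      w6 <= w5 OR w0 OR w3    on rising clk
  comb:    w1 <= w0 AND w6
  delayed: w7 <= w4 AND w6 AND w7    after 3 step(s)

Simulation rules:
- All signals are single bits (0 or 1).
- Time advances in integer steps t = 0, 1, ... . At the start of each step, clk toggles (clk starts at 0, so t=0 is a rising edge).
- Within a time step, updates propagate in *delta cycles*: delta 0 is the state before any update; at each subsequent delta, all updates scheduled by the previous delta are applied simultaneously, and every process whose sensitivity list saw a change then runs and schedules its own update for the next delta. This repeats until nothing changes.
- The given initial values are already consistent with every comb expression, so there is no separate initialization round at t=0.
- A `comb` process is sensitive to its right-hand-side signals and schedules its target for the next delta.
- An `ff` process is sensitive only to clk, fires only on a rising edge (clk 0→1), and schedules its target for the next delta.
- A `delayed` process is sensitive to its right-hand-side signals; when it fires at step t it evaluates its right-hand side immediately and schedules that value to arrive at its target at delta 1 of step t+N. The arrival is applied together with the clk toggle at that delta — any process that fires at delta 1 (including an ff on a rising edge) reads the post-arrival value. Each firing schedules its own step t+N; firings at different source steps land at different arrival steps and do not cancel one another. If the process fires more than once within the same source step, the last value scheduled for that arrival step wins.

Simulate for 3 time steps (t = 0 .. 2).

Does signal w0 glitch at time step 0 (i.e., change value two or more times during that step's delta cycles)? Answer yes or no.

yes

t=0 Δ0: w2=0 w3=0 clk=0 w5=1 w1=0 w4=1 w7=0 w0=0 w6=0
  Δ1: clk:0→1
  Δ2: w4:1→0, w6:0→1
  Δ3: w2:0→1, w3:0→1
  Δ4: w2:1→0, w0:0→1
  Δ5: w1:0→1, w0:1→0
  Δ6: w1:1→0
  (6Δ to stable)
t=1 Δ0: w2=0 w3=1 clk=1 w5=1 w1=0 w4=0 w7=0 w0=0 w6=1
  Δ1: clk:1→0
  (1Δ to stable)
t=2 Δ0: w2=0 w3=1 clk=0 w5=1 w1=0 w4=0 w7=0 w0=0 w6=1
  Δ1: clk:0→1
  Δ2: w4:0→1
  (2Δ to stable)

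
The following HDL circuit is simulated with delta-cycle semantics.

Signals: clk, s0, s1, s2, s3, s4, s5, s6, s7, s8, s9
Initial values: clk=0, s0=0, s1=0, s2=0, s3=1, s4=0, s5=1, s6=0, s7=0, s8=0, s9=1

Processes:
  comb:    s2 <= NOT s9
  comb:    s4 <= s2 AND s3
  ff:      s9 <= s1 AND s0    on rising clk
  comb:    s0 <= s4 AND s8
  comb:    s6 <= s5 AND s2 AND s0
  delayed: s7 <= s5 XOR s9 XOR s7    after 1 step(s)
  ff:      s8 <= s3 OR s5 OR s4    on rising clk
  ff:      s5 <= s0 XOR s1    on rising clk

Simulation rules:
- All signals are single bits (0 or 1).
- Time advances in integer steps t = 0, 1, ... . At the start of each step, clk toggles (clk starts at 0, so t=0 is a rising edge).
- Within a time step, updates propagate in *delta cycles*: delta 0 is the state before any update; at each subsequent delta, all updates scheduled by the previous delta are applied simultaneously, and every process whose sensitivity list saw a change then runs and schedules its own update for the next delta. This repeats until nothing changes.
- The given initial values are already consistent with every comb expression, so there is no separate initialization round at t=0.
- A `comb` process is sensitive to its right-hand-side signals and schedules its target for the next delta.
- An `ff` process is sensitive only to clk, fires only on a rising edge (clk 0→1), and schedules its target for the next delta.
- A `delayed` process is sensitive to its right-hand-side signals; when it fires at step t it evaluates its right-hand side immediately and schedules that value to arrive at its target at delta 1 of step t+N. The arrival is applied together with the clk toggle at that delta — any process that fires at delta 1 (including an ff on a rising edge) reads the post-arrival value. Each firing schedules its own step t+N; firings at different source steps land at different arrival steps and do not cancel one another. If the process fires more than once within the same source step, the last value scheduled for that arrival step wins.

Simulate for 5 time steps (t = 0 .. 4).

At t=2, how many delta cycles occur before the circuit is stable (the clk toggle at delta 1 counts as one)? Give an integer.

t=0 Δ0: s1=0 s5=1 s7=0 s9=1 s0=0 s2=0 clk=0 s3=1 s6=0 s4=0 s8=0
  Δ1: clk:0→1
  Δ2: s5:1→0, s9:1→0, s8:0→1
  Δ3: s2:0→1
  Δ4: s4:0→1
  Δ5: s0:0→1
  (5Δ to stable)
t=1 Δ0: s1=0 s5=0 s7=0 s9=0 s0=1 s2=1 clk=1 s3=1 s6=0 s4=1 s8=1
  Δ1: clk:1→0
  (1Δ to stable)
t=2 Δ0: s1=0 s5=0 s7=0 s9=0 s0=1 s2=1 clk=0 s3=1 s6=0 s4=1 s8=1
  Δ1: clk:0→1
  Δ2: s5:0→1
  Δ3: s6:0→1
  (3Δ to stable)
t=3 Δ0: s1=0 s5=1 s7=0 s9=0 s0=1 s2=1 clk=1 s3=1 s6=1 s4=1 s8=1
  Δ1: s7:0→1, clk:1→0
  (1Δ to stable)
t=4 Δ0: s1=0 s5=1 s7=1 s9=0 s0=1 s2=1 clk=0 s3=1 s6=1 s4=1 s8=1
  Δ1: s7:1→0, clk:0→1
  (1Δ to stable)

3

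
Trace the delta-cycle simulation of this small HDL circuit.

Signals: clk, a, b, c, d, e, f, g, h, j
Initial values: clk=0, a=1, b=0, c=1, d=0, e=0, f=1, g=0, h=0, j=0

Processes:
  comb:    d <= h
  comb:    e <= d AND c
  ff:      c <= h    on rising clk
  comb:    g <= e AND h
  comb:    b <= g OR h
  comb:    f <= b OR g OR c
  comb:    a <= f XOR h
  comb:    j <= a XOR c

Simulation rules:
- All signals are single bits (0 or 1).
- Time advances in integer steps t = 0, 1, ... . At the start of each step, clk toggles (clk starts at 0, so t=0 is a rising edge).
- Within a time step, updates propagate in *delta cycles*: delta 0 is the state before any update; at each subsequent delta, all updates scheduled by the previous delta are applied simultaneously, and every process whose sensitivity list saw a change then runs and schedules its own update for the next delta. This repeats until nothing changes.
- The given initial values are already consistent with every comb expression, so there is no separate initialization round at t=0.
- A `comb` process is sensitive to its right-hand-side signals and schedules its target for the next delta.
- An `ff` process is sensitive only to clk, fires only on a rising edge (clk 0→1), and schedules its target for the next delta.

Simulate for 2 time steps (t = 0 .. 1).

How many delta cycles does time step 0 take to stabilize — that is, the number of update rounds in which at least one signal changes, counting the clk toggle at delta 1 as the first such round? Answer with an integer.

5

[bits: d,e,c,j,b,g,f,clk,a,h]
t=0: Δ0=0010001010 Δ1=0010001110 Δ2=0000001110 Δ3=0001000110 Δ4=0001000100 Δ5=0000000100 | 5Δ
t=1: Δ0=0000000100 Δ1=0000000000 | 1Δ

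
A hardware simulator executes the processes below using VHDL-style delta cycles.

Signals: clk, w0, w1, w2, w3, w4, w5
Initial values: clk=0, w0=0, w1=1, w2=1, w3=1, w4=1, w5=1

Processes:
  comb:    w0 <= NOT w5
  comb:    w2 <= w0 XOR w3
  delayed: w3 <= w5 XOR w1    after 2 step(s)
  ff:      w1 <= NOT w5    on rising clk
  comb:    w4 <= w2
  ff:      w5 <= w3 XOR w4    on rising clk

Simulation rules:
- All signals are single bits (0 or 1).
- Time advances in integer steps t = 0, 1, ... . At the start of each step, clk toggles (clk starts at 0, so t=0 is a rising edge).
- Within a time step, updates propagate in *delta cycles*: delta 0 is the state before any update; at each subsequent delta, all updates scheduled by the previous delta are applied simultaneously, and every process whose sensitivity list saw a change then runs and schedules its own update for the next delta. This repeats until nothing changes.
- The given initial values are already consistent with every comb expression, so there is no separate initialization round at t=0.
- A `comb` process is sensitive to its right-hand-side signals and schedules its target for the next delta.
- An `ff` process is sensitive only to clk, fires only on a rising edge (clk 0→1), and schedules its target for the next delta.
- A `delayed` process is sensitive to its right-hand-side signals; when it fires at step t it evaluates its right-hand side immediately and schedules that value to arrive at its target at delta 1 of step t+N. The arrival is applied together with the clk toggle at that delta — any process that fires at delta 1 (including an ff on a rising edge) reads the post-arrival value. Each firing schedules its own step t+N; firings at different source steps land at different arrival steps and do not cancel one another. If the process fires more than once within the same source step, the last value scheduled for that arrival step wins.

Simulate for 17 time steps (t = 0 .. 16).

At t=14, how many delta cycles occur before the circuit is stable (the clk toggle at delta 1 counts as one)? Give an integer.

[bits: w2,clk,w0,w5,w4,w3,w1]
t=0: Δ0=1001111 Δ1=1101111 Δ2=1100110 Δ3=1110110 Δ4=0110110 Δ5=0110010 | 5Δ
t=1: Δ0=0110010 Δ1=0010010 | 1Δ
t=2: Δ0=0010010 Δ1=0110000 Δ2=1110001 Δ3=1110101 | 3Δ
t=3: Δ0=1110101 Δ1=1010101 | 1Δ
t=4: Δ0=1010101 Δ1=1110111 Δ2=0110111 Δ3=0110011 | 3Δ
t=5: Δ0=0110011 Δ1=0010011 | 1Δ
t=6: Δ0=0010011 Δ1=0110011 Δ2=0111011 Δ3=0101011 Δ4=1101011 Δ5=1101111 | 5Δ
t=7: Δ0=1101111 Δ1=1001111 | 1Δ
t=8: Δ0=1001111 Δ1=1101101 Δ2=0101100 Δ3=0101000 | 3Δ
t=9: Δ0=0101000 Δ1=0001000 | 1Δ
t=10: Δ0=0001000 Δ1=0101010 Δ2=1101010 Δ3=1101110 | 3Δ
t=11: Δ0=1101110 Δ1=1001110 | 1Δ
t=12: Δ0=1001110 Δ1=1101110 Δ2=1100110 Δ3=1110110 Δ4=0110110 Δ5=0110010 | 5Δ
t=13: Δ0=0110010 Δ1=0010010 | 1Δ
t=14: Δ0=0010010 Δ1=0110000 Δ2=1110001 Δ3=1110101 | 3Δ
t=15: Δ0=1110101 Δ1=1010101 | 1Δ
t=16: Δ0=1010101 Δ1=1110111 Δ2=0110111 Δ3=0110011 | 3Δ

3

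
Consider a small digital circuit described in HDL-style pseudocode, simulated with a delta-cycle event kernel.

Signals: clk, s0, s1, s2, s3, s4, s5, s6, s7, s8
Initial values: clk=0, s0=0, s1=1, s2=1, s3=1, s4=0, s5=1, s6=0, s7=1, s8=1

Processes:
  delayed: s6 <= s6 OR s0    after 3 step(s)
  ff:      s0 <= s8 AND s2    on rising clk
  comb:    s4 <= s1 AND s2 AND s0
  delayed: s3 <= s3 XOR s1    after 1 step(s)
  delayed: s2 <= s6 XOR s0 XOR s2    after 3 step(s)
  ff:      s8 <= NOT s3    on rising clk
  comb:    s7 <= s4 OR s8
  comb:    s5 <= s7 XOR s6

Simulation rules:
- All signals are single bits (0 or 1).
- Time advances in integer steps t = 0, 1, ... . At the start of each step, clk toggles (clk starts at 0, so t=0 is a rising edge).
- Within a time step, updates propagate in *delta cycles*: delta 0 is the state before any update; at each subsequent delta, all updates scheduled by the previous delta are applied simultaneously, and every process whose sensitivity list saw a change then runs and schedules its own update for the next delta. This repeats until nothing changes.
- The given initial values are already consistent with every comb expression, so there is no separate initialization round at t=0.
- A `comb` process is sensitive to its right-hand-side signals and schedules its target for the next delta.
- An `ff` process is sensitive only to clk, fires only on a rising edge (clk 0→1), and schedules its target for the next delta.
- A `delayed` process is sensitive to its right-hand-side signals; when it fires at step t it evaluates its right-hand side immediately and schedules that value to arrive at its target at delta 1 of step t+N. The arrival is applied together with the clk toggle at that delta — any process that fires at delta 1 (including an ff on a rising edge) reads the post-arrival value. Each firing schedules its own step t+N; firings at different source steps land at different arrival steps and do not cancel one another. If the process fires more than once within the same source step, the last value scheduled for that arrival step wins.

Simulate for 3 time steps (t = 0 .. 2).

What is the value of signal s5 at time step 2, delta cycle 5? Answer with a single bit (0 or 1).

0

[bits: s2,clk,s1,s3,s5,s7,s6,s8,s4,s0]
t=0: Δ0=1011110100 Δ1=1111110100 Δ2=1111110001 Δ3=1111100011 Δ4=1111010011 Δ5=1111110011 | 5Δ
t=1: Δ0=1111110011 Δ1=1011110011 | 1Δ
t=2: Δ0=1011110011 Δ1=1111110011 Δ2=1111110010 Δ3=1111110000 Δ4=1111100000 Δ5=1111000000 | 5Δ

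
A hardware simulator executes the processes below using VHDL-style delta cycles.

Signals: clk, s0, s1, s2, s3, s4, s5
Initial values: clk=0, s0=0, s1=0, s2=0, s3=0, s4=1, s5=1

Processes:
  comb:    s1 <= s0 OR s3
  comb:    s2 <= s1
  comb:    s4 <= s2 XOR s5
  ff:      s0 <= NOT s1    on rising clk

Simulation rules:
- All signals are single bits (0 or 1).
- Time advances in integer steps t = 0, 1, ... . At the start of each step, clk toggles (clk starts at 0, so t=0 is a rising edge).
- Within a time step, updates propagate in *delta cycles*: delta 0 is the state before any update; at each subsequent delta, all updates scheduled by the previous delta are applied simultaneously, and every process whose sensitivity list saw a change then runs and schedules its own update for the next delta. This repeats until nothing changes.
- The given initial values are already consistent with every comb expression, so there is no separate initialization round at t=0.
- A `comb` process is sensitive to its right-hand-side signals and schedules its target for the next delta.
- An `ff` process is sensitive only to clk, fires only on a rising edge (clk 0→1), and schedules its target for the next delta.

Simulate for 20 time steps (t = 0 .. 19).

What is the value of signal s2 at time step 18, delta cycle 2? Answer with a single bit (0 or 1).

1

t0.Δ0 s4=1 clk=0 s3=0 s1=0 s2=0 s0=0 s5=1
t0.Δ1 s4=1 clk=1 s3=0 s1=0 s2=0 s0=0 s5=1
t0.Δ2 s4=1 clk=1 s3=0 s1=0 s2=0 s0=1 s5=1
t0.Δ3 s4=1 clk=1 s3=0 s1=1 s2=0 s0=1 s5=1
t0.Δ4 s4=1 clk=1 s3=0 s1=1 s2=1 s0=1 s5=1
t0.Δ5 s4=0 clk=1 s3=0 s1=1 s2=1 s0=1 s5=1
t1.Δ0 s4=0 clk=1 s3=0 s1=1 s2=1 s0=1 s5=1
t1.Δ1 s4=0 clk=0 s3=0 s1=1 s2=1 s0=1 s5=1
t2.Δ0 s4=0 clk=0 s3=0 s1=1 s2=1 s0=1 s5=1
t2.Δ1 s4=0 clk=1 s3=0 s1=1 s2=1 s0=1 s5=1
t2.Δ2 s4=0 clk=1 s3=0 s1=1 s2=1 s0=0 s5=1
t2.Δ3 s4=0 clk=1 s3=0 s1=0 s2=1 s0=0 s5=1
t2.Δ4 s4=0 clk=1 s3=0 s1=0 s2=0 s0=0 s5=1
t2.Δ5 s4=1 clk=1 s3=0 s1=0 s2=0 s0=0 s5=1
t3.Δ0 s4=1 clk=1 s3=0 s1=0 s2=0 s0=0 s5=1
t3.Δ1 s4=1 clk=0 s3=0 s1=0 s2=0 s0=0 s5=1
t4.Δ0 s4=1 clk=0 s3=0 s1=0 s2=0 s0=0 s5=1
t4.Δ1 s4=1 clk=1 s3=0 s1=0 s2=0 s0=0 s5=1
t4.Δ2 s4=1 clk=1 s3=0 s1=0 s2=0 s0=1 s5=1
t4.Δ3 s4=1 clk=1 s3=0 s1=1 s2=0 s0=1 s5=1
t4.Δ4 s4=1 clk=1 s3=0 s1=1 s2=1 s0=1 s5=1
t4.Δ5 s4=0 clk=1 s3=0 s1=1 s2=1 s0=1 s5=1
t5.Δ0 s4=0 clk=1 s3=0 s1=1 s2=1 s0=1 s5=1
t5.Δ1 s4=0 clk=0 s3=0 s1=1 s2=1 s0=1 s5=1
t6.Δ0 s4=0 clk=0 s3=0 s1=1 s2=1 s0=1 s5=1
t6.Δ1 s4=0 clk=1 s3=0 s1=1 s2=1 s0=1 s5=1
t6.Δ2 s4=0 clk=1 s3=0 s1=1 s2=1 s0=0 s5=1
t6.Δ3 s4=0 clk=1 s3=0 s1=0 s2=1 s0=0 s5=1
t6.Δ4 s4=0 clk=1 s3=0 s1=0 s2=0 s0=0 s5=1
t6.Δ5 s4=1 clk=1 s3=0 s1=0 s2=0 s0=0 s5=1
t7.Δ0 s4=1 clk=1 s3=0 s1=0 s2=0 s0=0 s5=1
t7.Δ1 s4=1 clk=0 s3=0 s1=0 s2=0 s0=0 s5=1
t8.Δ0 s4=1 clk=0 s3=0 s1=0 s2=0 s0=0 s5=1
t8.Δ1 s4=1 clk=1 s3=0 s1=0 s2=0 s0=0 s5=1
t8.Δ2 s4=1 clk=1 s3=0 s1=0 s2=0 s0=1 s5=1
t8.Δ3 s4=1 clk=1 s3=0 s1=1 s2=0 s0=1 s5=1
t8.Δ4 s4=1 clk=1 s3=0 s1=1 s2=1 s0=1 s5=1
t8.Δ5 s4=0 clk=1 s3=0 s1=1 s2=1 s0=1 s5=1
t9.Δ0 s4=0 clk=1 s3=0 s1=1 s2=1 s0=1 s5=1
t9.Δ1 s4=0 clk=0 s3=0 s1=1 s2=1 s0=1 s5=1
t10.Δ0 s4=0 clk=0 s3=0 s1=1 s2=1 s0=1 s5=1
t10.Δ1 s4=0 clk=1 s3=0 s1=1 s2=1 s0=1 s5=1
t10.Δ2 s4=0 clk=1 s3=0 s1=1 s2=1 s0=0 s5=1
t10.Δ3 s4=0 clk=1 s3=0 s1=0 s2=1 s0=0 s5=1
t10.Δ4 s4=0 clk=1 s3=0 s1=0 s2=0 s0=0 s5=1
t10.Δ5 s4=1 clk=1 s3=0 s1=0 s2=0 s0=0 s5=1
t11.Δ0 s4=1 clk=1 s3=0 s1=0 s2=0 s0=0 s5=1
t11.Δ1 s4=1 clk=0 s3=0 s1=0 s2=0 s0=0 s5=1
t12.Δ0 s4=1 clk=0 s3=0 s1=0 s2=0 s0=0 s5=1
t12.Δ1 s4=1 clk=1 s3=0 s1=0 s2=0 s0=0 s5=1
t12.Δ2 s4=1 clk=1 s3=0 s1=0 s2=0 s0=1 s5=1
t12.Δ3 s4=1 clk=1 s3=0 s1=1 s2=0 s0=1 s5=1
t12.Δ4 s4=1 clk=1 s3=0 s1=1 s2=1 s0=1 s5=1
t12.Δ5 s4=0 clk=1 s3=0 s1=1 s2=1 s0=1 s5=1
t13.Δ0 s4=0 clk=1 s3=0 s1=1 s2=1 s0=1 s5=1
t13.Δ1 s4=0 clk=0 s3=0 s1=1 s2=1 s0=1 s5=1
t14.Δ0 s4=0 clk=0 s3=0 s1=1 s2=1 s0=1 s5=1
t14.Δ1 s4=0 clk=1 s3=0 s1=1 s2=1 s0=1 s5=1
t14.Δ2 s4=0 clk=1 s3=0 s1=1 s2=1 s0=0 s5=1
t14.Δ3 s4=0 clk=1 s3=0 s1=0 s2=1 s0=0 s5=1
t14.Δ4 s4=0 clk=1 s3=0 s1=0 s2=0 s0=0 s5=1
t14.Δ5 s4=1 clk=1 s3=0 s1=0 s2=0 s0=0 s5=1
t15.Δ0 s4=1 clk=1 s3=0 s1=0 s2=0 s0=0 s5=1
t15.Δ1 s4=1 clk=0 s3=0 s1=0 s2=0 s0=0 s5=1
t16.Δ0 s4=1 clk=0 s3=0 s1=0 s2=0 s0=0 s5=1
t16.Δ1 s4=1 clk=1 s3=0 s1=0 s2=0 s0=0 s5=1
t16.Δ2 s4=1 clk=1 s3=0 s1=0 s2=0 s0=1 s5=1
t16.Δ3 s4=1 clk=1 s3=0 s1=1 s2=0 s0=1 s5=1
t16.Δ4 s4=1 clk=1 s3=0 s1=1 s2=1 s0=1 s5=1
t16.Δ5 s4=0 clk=1 s3=0 s1=1 s2=1 s0=1 s5=1
t17.Δ0 s4=0 clk=1 s3=0 s1=1 s2=1 s0=1 s5=1
t17.Δ1 s4=0 clk=0 s3=0 s1=1 s2=1 s0=1 s5=1
t18.Δ0 s4=0 clk=0 s3=0 s1=1 s2=1 s0=1 s5=1
t18.Δ1 s4=0 clk=1 s3=0 s1=1 s2=1 s0=1 s5=1
t18.Δ2 s4=0 clk=1 s3=0 s1=1 s2=1 s0=0 s5=1
t18.Δ3 s4=0 clk=1 s3=0 s1=0 s2=1 s0=0 s5=1
t18.Δ4 s4=0 clk=1 s3=0 s1=0 s2=0 s0=0 s5=1
t18.Δ5 s4=1 clk=1 s3=0 s1=0 s2=0 s0=0 s5=1
t19.Δ0 s4=1 clk=1 s3=0 s1=0 s2=0 s0=0 s5=1
t19.Δ1 s4=1 clk=0 s3=0 s1=0 s2=0 s0=0 s5=1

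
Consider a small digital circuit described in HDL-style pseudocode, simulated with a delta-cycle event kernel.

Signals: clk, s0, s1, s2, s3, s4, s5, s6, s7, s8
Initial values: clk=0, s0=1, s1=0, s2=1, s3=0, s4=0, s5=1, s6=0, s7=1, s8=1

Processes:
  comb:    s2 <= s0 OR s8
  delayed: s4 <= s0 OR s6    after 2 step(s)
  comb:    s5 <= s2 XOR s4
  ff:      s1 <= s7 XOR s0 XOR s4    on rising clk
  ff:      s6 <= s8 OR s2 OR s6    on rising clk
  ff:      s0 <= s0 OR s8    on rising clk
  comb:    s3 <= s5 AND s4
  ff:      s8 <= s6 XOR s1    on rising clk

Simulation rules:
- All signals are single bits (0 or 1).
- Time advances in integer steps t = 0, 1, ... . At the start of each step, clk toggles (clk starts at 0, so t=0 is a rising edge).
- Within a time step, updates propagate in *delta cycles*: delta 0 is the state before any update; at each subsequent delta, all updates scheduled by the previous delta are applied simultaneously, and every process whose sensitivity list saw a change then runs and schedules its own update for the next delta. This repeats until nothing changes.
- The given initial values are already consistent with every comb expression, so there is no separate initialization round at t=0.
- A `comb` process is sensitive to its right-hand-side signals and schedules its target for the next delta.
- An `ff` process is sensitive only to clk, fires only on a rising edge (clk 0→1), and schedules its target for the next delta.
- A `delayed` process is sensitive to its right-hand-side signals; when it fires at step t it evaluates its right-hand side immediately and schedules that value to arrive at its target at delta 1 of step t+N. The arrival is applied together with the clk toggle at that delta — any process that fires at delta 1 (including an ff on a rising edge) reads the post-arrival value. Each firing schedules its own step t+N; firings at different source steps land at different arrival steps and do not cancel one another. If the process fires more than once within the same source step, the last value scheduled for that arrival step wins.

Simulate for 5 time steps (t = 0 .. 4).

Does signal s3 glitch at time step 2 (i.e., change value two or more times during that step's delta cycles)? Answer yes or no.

yes

[bits: s3,s1,s0,s2,s5,s7,s4,clk,s8,s6]
t=0: Δ0=0011110010 Δ1=0011110110 Δ2=0011110101 | 2Δ
t=1: Δ0=0011110101 Δ1=0011110001 | 1Δ
t=2: Δ0=0011110001 Δ1=0011111101 Δ2=1111011111 Δ3=0111011111 | 3Δ
t=3: Δ0=0111011111 Δ1=0111011011 | 1Δ
t=4: Δ0=0111011011 Δ1=0111011111 Δ2=0111011101 | 2Δ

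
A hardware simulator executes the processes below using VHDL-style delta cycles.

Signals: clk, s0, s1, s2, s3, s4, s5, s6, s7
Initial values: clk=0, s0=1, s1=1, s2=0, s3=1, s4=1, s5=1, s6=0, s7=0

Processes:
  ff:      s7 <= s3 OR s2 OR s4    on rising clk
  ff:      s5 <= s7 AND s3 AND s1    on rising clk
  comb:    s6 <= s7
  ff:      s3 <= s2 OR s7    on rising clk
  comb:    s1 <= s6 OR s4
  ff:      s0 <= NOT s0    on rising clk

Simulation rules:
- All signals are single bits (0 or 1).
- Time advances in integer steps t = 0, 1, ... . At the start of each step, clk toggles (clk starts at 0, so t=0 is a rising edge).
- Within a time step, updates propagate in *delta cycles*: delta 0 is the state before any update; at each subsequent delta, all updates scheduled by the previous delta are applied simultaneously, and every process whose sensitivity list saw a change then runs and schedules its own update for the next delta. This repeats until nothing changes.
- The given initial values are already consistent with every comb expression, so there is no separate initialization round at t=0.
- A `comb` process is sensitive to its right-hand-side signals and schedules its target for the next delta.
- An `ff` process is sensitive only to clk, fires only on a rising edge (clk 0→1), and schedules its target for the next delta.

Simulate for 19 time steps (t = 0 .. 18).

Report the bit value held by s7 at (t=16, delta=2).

1

t=0 Δ0: s2=0 s7=0 clk=0 s6=0 s0=1 s4=1 s1=1 s3=1 s5=1
  Δ1: clk:0→1
  Δ2: s7:0→1, s0:1→0, s3:1→0, s5:1→0
  Δ3: s6:0→1
  (3Δ to stable)
t=1 Δ0: s2=0 s7=1 clk=1 s6=1 s0=0 s4=1 s1=1 s3=0 s5=0
  Δ1: clk:1→0
  (1Δ to stable)
t=2 Δ0: s2=0 s7=1 clk=0 s6=1 s0=0 s4=1 s1=1 s3=0 s5=0
  Δ1: clk:0→1
  Δ2: s0:0→1, s3:0→1
  (2Δ to stable)
t=3 Δ0: s2=0 s7=1 clk=1 s6=1 s0=1 s4=1 s1=1 s3=1 s5=0
  Δ1: clk:1→0
  (1Δ to stable)
t=4 Δ0: s2=0 s7=1 clk=0 s6=1 s0=1 s4=1 s1=1 s3=1 s5=0
  Δ1: clk:0→1
  Δ2: s0:1→0, s5:0→1
  (2Δ to stable)
t=5 Δ0: s2=0 s7=1 clk=1 s6=1 s0=0 s4=1 s1=1 s3=1 s5=1
  Δ1: clk:1→0
  (1Δ to stable)
t=6 Δ0: s2=0 s7=1 clk=0 s6=1 s0=0 s4=1 s1=1 s3=1 s5=1
  Δ1: clk:0→1
  Δ2: s0:0→1
  (2Δ to stable)
t=7 Δ0: s2=0 s7=1 clk=1 s6=1 s0=1 s4=1 s1=1 s3=1 s5=1
  Δ1: clk:1→0
  (1Δ to stable)
t=8 Δ0: s2=0 s7=1 clk=0 s6=1 s0=1 s4=1 s1=1 s3=1 s5=1
  Δ1: clk:0→1
  Δ2: s0:1→0
  (2Δ to stable)
t=9 Δ0: s2=0 s7=1 clk=1 s6=1 s0=0 s4=1 s1=1 s3=1 s5=1
  Δ1: clk:1→0
  (1Δ to stable)
t=10 Δ0: s2=0 s7=1 clk=0 s6=1 s0=0 s4=1 s1=1 s3=1 s5=1
  Δ1: clk:0→1
  Δ2: s0:0→1
  (2Δ to stable)
t=11 Δ0: s2=0 s7=1 clk=1 s6=1 s0=1 s4=1 s1=1 s3=1 s5=1
  Δ1: clk:1→0
  (1Δ to stable)
t=12 Δ0: s2=0 s7=1 clk=0 s6=1 s0=1 s4=1 s1=1 s3=1 s5=1
  Δ1: clk:0→1
  Δ2: s0:1→0
  (2Δ to stable)
t=13 Δ0: s2=0 s7=1 clk=1 s6=1 s0=0 s4=1 s1=1 s3=1 s5=1
  Δ1: clk:1→0
  (1Δ to stable)
t=14 Δ0: s2=0 s7=1 clk=0 s6=1 s0=0 s4=1 s1=1 s3=1 s5=1
  Δ1: clk:0→1
  Δ2: s0:0→1
  (2Δ to stable)
t=15 Δ0: s2=0 s7=1 clk=1 s6=1 s0=1 s4=1 s1=1 s3=1 s5=1
  Δ1: clk:1→0
  (1Δ to stable)
t=16 Δ0: s2=0 s7=1 clk=0 s6=1 s0=1 s4=1 s1=1 s3=1 s5=1
  Δ1: clk:0→1
  Δ2: s0:1→0
  (2Δ to stable)
t=17 Δ0: s2=0 s7=1 clk=1 s6=1 s0=0 s4=1 s1=1 s3=1 s5=1
  Δ1: clk:1→0
  (1Δ to stable)
t=18 Δ0: s2=0 s7=1 clk=0 s6=1 s0=0 s4=1 s1=1 s3=1 s5=1
  Δ1: clk:0→1
  Δ2: s0:0→1
  (2Δ to stable)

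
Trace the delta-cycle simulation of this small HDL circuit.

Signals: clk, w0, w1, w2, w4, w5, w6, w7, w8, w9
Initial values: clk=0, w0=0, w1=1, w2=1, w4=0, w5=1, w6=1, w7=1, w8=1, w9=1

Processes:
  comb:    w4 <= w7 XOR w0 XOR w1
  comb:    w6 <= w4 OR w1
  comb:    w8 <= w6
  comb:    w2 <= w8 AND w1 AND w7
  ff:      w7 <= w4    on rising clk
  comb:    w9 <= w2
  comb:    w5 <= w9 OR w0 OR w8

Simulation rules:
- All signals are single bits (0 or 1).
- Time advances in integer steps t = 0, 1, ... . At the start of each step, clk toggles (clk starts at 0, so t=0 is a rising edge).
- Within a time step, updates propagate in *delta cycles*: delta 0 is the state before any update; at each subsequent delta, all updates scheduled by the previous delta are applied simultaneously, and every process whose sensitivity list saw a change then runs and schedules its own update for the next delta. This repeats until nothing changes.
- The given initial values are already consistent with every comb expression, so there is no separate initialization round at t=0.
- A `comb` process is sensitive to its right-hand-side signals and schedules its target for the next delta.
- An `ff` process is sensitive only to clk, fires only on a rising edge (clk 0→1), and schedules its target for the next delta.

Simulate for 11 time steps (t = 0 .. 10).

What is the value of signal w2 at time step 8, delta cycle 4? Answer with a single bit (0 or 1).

0

t=0 Δ0: w5=1 w1=1 w8=1 clk=0 w4=0 w6=1 w7=1 w9=1 w0=0 w2=1
  Δ1: clk:0→1
  Δ2: w7:1→0
  Δ3: w4:0→1, w2:1→0
  Δ4: w9:1→0
  (4Δ to stable)
t=1 Δ0: w5=1 w1=1 w8=1 clk=1 w4=1 w6=1 w7=0 w9=0 w0=0 w2=0
  Δ1: clk:1→0
  (1Δ to stable)
t=2 Δ0: w5=1 w1=1 w8=1 clk=0 w4=1 w6=1 w7=0 w9=0 w0=0 w2=0
  Δ1: clk:0→1
  Δ2: w7:0→1
  Δ3: w4:1→0, w2:0→1
  Δ4: w9:0→1
  (4Δ to stable)
t=3 Δ0: w5=1 w1=1 w8=1 clk=1 w4=0 w6=1 w7=1 w9=1 w0=0 w2=1
  Δ1: clk:1→0
  (1Δ to stable)
t=4 Δ0: w5=1 w1=1 w8=1 clk=0 w4=0 w6=1 w7=1 w9=1 w0=0 w2=1
  Δ1: clk:0→1
  Δ2: w7:1→0
  Δ3: w4:0→1, w2:1→0
  Δ4: w9:1→0
  (4Δ to stable)
t=5 Δ0: w5=1 w1=1 w8=1 clk=1 w4=1 w6=1 w7=0 w9=0 w0=0 w2=0
  Δ1: clk:1→0
  (1Δ to stable)
t=6 Δ0: w5=1 w1=1 w8=1 clk=0 w4=1 w6=1 w7=0 w9=0 w0=0 w2=0
  Δ1: clk:0→1
  Δ2: w7:0→1
  Δ3: w4:1→0, w2:0→1
  Δ4: w9:0→1
  (4Δ to stable)
t=7 Δ0: w5=1 w1=1 w8=1 clk=1 w4=0 w6=1 w7=1 w9=1 w0=0 w2=1
  Δ1: clk:1→0
  (1Δ to stable)
t=8 Δ0: w5=1 w1=1 w8=1 clk=0 w4=0 w6=1 w7=1 w9=1 w0=0 w2=1
  Δ1: clk:0→1
  Δ2: w7:1→0
  Δ3: w4:0→1, w2:1→0
  Δ4: w9:1→0
  (4Δ to stable)
t=9 Δ0: w5=1 w1=1 w8=1 clk=1 w4=1 w6=1 w7=0 w9=0 w0=0 w2=0
  Δ1: clk:1→0
  (1Δ to stable)
t=10 Δ0: w5=1 w1=1 w8=1 clk=0 w4=1 w6=1 w7=0 w9=0 w0=0 w2=0
  Δ1: clk:0→1
  Δ2: w7:0→1
  Δ3: w4:1→0, w2:0→1
  Δ4: w9:0→1
  (4Δ to stable)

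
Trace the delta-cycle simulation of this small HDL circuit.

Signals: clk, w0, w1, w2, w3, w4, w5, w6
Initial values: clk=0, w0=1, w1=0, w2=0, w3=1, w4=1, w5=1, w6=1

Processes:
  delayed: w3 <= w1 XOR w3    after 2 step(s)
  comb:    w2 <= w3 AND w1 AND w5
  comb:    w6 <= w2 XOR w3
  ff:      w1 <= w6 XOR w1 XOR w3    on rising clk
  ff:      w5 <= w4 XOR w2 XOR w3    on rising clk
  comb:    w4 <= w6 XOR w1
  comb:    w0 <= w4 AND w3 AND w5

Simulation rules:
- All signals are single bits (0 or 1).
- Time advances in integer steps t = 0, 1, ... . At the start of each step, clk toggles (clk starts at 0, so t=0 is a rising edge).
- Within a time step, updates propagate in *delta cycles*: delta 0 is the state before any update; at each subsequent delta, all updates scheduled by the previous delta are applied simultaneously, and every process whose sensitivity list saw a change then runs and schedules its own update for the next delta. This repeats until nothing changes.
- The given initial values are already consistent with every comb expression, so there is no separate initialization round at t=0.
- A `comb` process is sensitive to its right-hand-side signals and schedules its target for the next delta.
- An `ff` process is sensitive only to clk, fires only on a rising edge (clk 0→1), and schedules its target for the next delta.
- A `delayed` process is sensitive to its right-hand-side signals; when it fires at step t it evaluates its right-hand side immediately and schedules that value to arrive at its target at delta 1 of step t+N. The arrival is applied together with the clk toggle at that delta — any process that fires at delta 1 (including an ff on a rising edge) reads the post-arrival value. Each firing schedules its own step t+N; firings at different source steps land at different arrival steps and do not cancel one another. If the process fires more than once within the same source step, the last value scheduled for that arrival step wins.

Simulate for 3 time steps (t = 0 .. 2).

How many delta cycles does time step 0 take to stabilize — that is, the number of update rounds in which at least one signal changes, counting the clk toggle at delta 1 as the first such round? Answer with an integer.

[bits: clk,w0,w4,w6,w1,w3,w2,w5]
t=0: Δ0=01110101 Δ1=11110101 Δ2=11110100 Δ3=10110100 | 3Δ
t=1: Δ0=10110100 Δ1=00110100 | 1Δ
t=2: Δ0=00110100 Δ1=10110100 | 1Δ

3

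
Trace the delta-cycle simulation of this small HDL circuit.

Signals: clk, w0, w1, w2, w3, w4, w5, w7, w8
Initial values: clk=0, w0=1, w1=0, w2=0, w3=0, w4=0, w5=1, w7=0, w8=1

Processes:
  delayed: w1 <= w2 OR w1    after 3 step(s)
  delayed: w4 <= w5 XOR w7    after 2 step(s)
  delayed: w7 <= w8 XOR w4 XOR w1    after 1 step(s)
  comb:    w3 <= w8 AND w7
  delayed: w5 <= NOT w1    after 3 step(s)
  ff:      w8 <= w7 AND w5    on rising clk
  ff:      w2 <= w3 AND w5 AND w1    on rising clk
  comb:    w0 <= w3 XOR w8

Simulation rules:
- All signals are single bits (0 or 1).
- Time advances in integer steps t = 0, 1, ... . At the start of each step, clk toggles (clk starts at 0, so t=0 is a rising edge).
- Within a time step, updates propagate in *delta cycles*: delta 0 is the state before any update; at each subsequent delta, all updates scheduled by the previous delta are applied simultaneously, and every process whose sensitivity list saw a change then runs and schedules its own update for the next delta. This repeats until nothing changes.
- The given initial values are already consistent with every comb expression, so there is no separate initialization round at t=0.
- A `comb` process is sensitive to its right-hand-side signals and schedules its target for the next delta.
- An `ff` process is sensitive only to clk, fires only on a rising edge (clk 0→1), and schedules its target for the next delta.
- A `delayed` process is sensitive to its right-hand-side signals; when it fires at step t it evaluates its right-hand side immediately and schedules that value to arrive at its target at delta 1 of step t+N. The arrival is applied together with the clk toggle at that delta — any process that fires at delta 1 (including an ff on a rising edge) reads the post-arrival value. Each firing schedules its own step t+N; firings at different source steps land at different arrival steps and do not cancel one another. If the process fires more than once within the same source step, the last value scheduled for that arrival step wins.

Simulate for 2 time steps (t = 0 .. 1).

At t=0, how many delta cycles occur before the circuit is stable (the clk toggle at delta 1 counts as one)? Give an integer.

t0.Δ0 w0=1 w5=1 w2=0 w3=0 w8=1 w7=0 clk=0 w1=0 w4=0
t0.Δ1 w0=1 w5=1 w2=0 w3=0 w8=1 w7=0 clk=1 w1=0 w4=0
t0.Δ2 w0=1 w5=1 w2=0 w3=0 w8=0 w7=0 clk=1 w1=0 w4=0
t0.Δ3 w0=0 w5=1 w2=0 w3=0 w8=0 w7=0 clk=1 w1=0 w4=0
t1.Δ0 w0=0 w5=1 w2=0 w3=0 w8=0 w7=0 clk=1 w1=0 w4=0
t1.Δ1 w0=0 w5=1 w2=0 w3=0 w8=0 w7=0 clk=0 w1=0 w4=0

3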